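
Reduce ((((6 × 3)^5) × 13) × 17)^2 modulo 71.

25

6 × 3 = 18
(18)^5 ≡ 45 (mod 71)
45 × 13 = 585 ≡ 17 (mod 71)
17 × 17 = 289 ≡ 5 (mod 71)
(5)^2 ≡ 25 (mod 71)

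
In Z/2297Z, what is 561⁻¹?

520

Run the extended Euclidean algorithm:
2297 = 4×561 + 53
561 = 10×53 + 31
53 = 1×31 + 22
31 = 1×22 + 9
22 = 2×9 + 4
9 = 2×4 + 1
4 = 4×1 + 0
gcd(561, 2297) = 1, so the inverse exists.
Bézout: 1 = −127×2297 + 520×561.
So 561⁻¹ ≡ 520 (mod 2297).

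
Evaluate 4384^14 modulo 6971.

14 in binary is 1110, i.e. 14 = 8 + 4 + 2.
4384^1 ≡ 4384 (mod 6971)
4384^2 ≡ 4384^2 = 19219456 ≡ 409 (mod 6971)
4384^4 ≡ 409^2 = 167281 ≡ 6948 (mod 6971)
4384^8 ≡ 6948^2 = 48274704 ≡ 529 (mod 6971)
4384^14 = 4384^8 · 4384^4 · 4384^2 ≡ 529 · 6948 · 409 (mod 6971).
Accumulate the product:
529 · 6948 = 3675492 ≡ 1775
1775 · 409 = 725975 ≡ 991

991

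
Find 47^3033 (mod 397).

Compute successive squares:
3033 in binary is 101111011001, i.e. 3033 = 2048 + 512 + 256 + 128 + 64 + 16 + 8 + 1.
47^1 ≡ 47 (mod 397)
47^2 ≡ 47^2 = 2209 ≡ 224 (mod 397)
47^4 ≡ 224^2 = 50176 ≡ 154 (mod 397)
47^8 ≡ 154^2 = 23716 ≡ 293 (mod 397)
47^16 ≡ 293^2 = 85849 ≡ 97 (mod 397)
47^32 ≡ 97^2 = 9409 ≡ 278 (mod 397)
47^64 ≡ 278^2 = 77284 ≡ 266 (mod 397)
47^128 ≡ 266^2 = 70756 ≡ 90 (mod 397)
47^256 ≡ 90^2 = 8100 ≡ 160 (mod 397)
47^512 ≡ 160^2 = 25600 ≡ 192 (mod 397)
47^1024 ≡ 192^2 = 36864 ≡ 340 (mod 397)
47^2048 ≡ 340^2 = 115600 ≡ 73 (mod 397)
47^3033 = 47^2048 · 47^512 · 47^256 · 47^128 · 47^64 · 47^16 · 47^8 · 47^1 ≡ 73 · 192 · 160 · 90 · 266 · 97 · 293 · 47 (mod 397).
Accumulate the product:
73 · 192 = 14016 ≡ 121
121 · 160 = 19360 ≡ 304
304 · 90 = 27360 ≡ 364
364 · 266 = 96824 ≡ 353
353 · 97 = 34241 ≡ 99
99 · 293 = 29007 ≡ 26
26 · 47 = 1222 ≡ 31

31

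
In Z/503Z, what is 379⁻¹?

Run the extended Euclidean algorithm:
503 = 1·379 + 124
379 = 3·124 + 7
124 = 17·7 + 5
7 = 1·5 + 2
5 = 2·2 + 1
2 = 2·1 + 0
gcd(379, 503) = 1, so the inverse exists.
Back-substitute for 1:
1 = 1·5 − 2·2
  = −2·7 + 3·5
  = 3·124 − 53·7
  = −53·379 + 162·124
  = 162·503 − 215·379
So 379⁻¹ ≡ −215 ≡ 288 (mod 503).

288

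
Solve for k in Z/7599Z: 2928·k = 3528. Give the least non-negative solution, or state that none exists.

gcd(2928, 7599) = 3, and 3 | 3528, so solutions exist.
Divide through by 3: 976·k ≡ 1176 (mod 2533).
976⁻¹ ≡ 1212 (mod 2533).
k ≡ 1212·1176 ≡ 1766 (mod 2533).
The smallest non-negative solution is k = 1766.

1766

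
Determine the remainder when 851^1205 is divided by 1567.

831

Compute successive squares:
851^1 ≡ 851 (mod 1567)
851^2 ≡ 851^2 = 724201 ≡ 247 (mod 1567)
851^4 ≡ 247^2 = 61009 ≡ 1463 (mod 1567)
851^8 ≡ 1463^2 = 2140369 ≡ 1414 (mod 1567)
851^16 ≡ 1414^2 = 1999396 ≡ 1471 (mod 1567)
851^32 ≡ 1471^2 = 2163841 ≡ 1381 (mod 1567)
851^64 ≡ 1381^2 = 1907161 ≡ 122 (mod 1567)
851^128 ≡ 122^2 = 14884 ≡ 781 (mod 1567)
851^256 ≡ 781^2 = 609961 ≡ 398 (mod 1567)
851^512 ≡ 398^2 = 158404 ≡ 137 (mod 1567)
851^1024 ≡ 137^2 = 18769 ≡ 1532 (mod 1567)
851^1205 = 851^1024 · 851^128 · 851^32 · 851^16 · 851^4 · 851^1 ≡ 1532 · 781 · 1381 · 1471 · 1463 · 851 (mod 1567).
Accumulate the product:
1532 · 781 = 1196492 ≡ 871
871 · 1381 = 1202851 ≡ 962
962 · 1471 = 1415102 ≡ 101
101 · 1463 = 147763 ≡ 465
465 · 851 = 395715 ≡ 831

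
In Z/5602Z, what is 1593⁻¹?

3805

5602 = 3×1593 + 823
1593 = 1×823 + 770
823 = 1×770 + 53
770 = 14×53 + 28
53 = 1×28 + 25
28 = 1×25 + 3
25 = 8×3 + 1
3 = 3×1 + 0
gcd(1593, 5602) = 1, so the inverse exists.
Back-substitute for 1:
1 = 1×25 − 8×3
  = −8×28 + 9×25
  = 9×53 − 17×28
  = −17×770 + 247×53
  = 247×823 − 264×770
  = −264×1593 + 511×823
  = 511×5602 − 1797×1593
So 1593⁻¹ ≡ −1797 ≡ 3805 (mod 5602).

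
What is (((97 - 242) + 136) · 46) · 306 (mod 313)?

97 - 242 = -145 ≡ 168 (mod 313)
168 + 136 = 304
304 · 46 = 13984 ≡ 212 (mod 313)
212 · 306 = 64872 ≡ 81 (mod 313)

81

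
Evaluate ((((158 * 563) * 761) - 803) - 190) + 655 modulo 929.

213

158 * 563 = 88954 ≡ 699 (mod 929)
699 * 761 = 531939 ≡ 551 (mod 929)
551 - 803 = -252 ≡ 677 (mod 929)
677 - 190 = 487
487 + 655 = 1142 ≡ 213 (mod 929)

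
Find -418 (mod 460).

-418 = -1·460 + 42, so -418 ≡ 42 (mod 460).

42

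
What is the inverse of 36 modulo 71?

2

Apply the Euclidean algorithm and back-substitute:
71 = 1*36 + 35
36 = 1*35 + 1
35 = 35*1 + 0
gcd(36, 71) = 1, so the inverse exists.
Back-substitute for 1:
1 = 1*36 − 1*35
  = −1*71 + 2*36
So 36⁻¹ ≡ 2 (mod 71).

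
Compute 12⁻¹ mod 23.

2

Apply the Euclidean algorithm and back-substitute:
23 = 1*12 + 11
12 = 1*11 + 1
11 = 11*1 + 0
gcd(12, 23) = 1, so the inverse exists.
Back-substitute for 1:
1 = 1*12 − 1*11
  = −1*23 + 2*12
So 12⁻¹ ≡ 2 (mod 23).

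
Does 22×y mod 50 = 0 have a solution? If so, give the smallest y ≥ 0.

gcd(22, 50) = 2, and 2 | 0, so solutions exist.
Divide through by 2: 11×y = 0 (mod 25).
11⁻¹ ≡ 16 (mod 25).
y ≡ 16×0 ≡ 0 (mod 25).
The smallest non-negative solution is y = 0.

0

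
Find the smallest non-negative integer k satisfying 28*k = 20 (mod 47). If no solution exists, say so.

gcd(28, 47) = 1, so a unique solution mod 47 exists.
28⁻¹ ≡ 42 (mod 47).
k ≡ 42*20 ≡ 41 (mod 47).

41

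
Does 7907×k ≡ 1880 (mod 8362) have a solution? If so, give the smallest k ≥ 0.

gcd(7907, 8362) = 1, so a unique solution mod 8362 exists.
7907⁻¹ ≡ 6855 (mod 8362).
k ≡ 6855×1880 ≡ 1558 (mod 8362).

1558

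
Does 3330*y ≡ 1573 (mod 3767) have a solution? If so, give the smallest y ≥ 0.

2479

gcd(3330, 3767) = 1, so a unique solution mod 3767 exists.
3330⁻¹ ≡ 2655 (mod 3767).
y ≡ 2655*1573 ≡ 2479 (mod 3767).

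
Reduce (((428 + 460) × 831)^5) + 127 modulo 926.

428 + 460 = 888
888 × 831 = 737928 ≡ 832 (mod 926)
(832)^5 ≡ 556 (mod 926)
556 + 127 = 683

683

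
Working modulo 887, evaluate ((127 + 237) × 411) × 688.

127 + 237 = 364
364 × 411 = 149604 ≡ 588 (mod 887)
588 × 688 = 404544 ≡ 72 (mod 887)

72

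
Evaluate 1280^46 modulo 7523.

2246

46 in binary is 101110, i.e. 46 = 32 + 8 + 4 + 2.
1280^1 ≡ 1280 (mod 7523)
1280^2 ≡ 1280^2 = 1638400 ≡ 5909 (mod 7523)
1280^4 ≡ 5909^2 = 34916281 ≡ 2038 (mod 7523)
1280^8 ≡ 2038^2 = 4153444 ≡ 748 (mod 7523)
1280^16 ≡ 748^2 = 559504 ≡ 2802 (mod 7523)
1280^32 ≡ 2802^2 = 7851204 ≡ 4715 (mod 7523)
1280^46 = 1280^32 * 1280^8 * 1280^4 * 1280^2 ≡ 4715 * 748 * 2038 * 5909 (mod 7523).
Accumulate the product:
4715 * 748 = 3526820 ≡ 6056
6056 * 2038 = 12342128 ≡ 4408
4408 * 5909 = 26046872 ≡ 2246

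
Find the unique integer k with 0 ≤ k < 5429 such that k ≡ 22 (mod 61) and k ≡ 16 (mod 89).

61⁻¹ mod 89: 61*54 ≡ 1 (mod 89), so 61⁻¹ ≡ 54.
k = 22 + 61*((16 − 22)*54 mod 89) = 22 + 61*32 = 1974.

1974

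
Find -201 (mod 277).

76

-201 = -1·277 + 76, so -201 ≡ 76 (mod 277).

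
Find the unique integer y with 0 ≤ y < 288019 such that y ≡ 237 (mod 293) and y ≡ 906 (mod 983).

63818

293⁻¹ mod 983: 293×879 ≡ 1 (mod 983), so 293⁻¹ ≡ 879.
y = 237 + 293×((906 − 237)×879 mod 983) = 237 + 293×217 = 63818.
Check: 63818 mod 293 = 237, 63818 mod 983 = 906. ✓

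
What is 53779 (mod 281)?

53779 = 191*281 + 108, so 53779 ≡ 108 (mod 281).

108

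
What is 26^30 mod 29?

9

26^1 ≡ 26 (mod 29)
26^2 ≡ 26^2 = 676 ≡ 9 (mod 29)
26^4 ≡ 9^2 = 81 ≡ 23 (mod 29)
26^8 ≡ 23^2 = 529 ≡ 7 (mod 29)
26^16 ≡ 7^2 = 49 ≡ 20 (mod 29)
26^30 = 26^16 * 26^8 * 26^4 * 26^2 ≡ 20 * 7 * 23 * 9 (mod 29).
Accumulate the product:
20 * 7 = 140 ≡ 24
24 * 23 = 552 ≡ 1
1 * 9 = 9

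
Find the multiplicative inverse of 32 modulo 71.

20

Run the extended Euclidean algorithm:
71 = 2×32 + 7
32 = 4×7 + 4
7 = 1×4 + 3
4 = 1×3 + 1
3 = 3×1 + 0
gcd(32, 71) = 1, so the inverse exists.
Back-substitute for 1:
1 = 1×4 − 1×3
  = −1×7 + 2×4
  = 2×32 − 9×7
  = −9×71 + 20×32
So 32⁻¹ ≡ 20 (mod 71).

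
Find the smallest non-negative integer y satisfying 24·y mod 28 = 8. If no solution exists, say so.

gcd(24, 28) = 4, and 4 | 8, so solutions exist.
Divide through by 4: 6·y ≡ 2 (mod 7).
6⁻¹ ≡ 6 (mod 7).
y ≡ 6·2 ≡ 5 (mod 7).
The smallest non-negative solution is y = 5.

5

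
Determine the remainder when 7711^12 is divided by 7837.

2529

By square-and-multiply:
7711^1 ≡ 7711 (mod 7837)
7711^2 ≡ 7711^2 = 59459521 ≡ 202 (mod 7837)
7711^4 ≡ 202^2 = 40804 ≡ 1619 (mod 7837)
7711^8 ≡ 1619^2 = 2621161 ≡ 3603 (mod 7837)
7711^12 = 7711^8 · 7711^4 ≡ 3603 · 1619 (mod 7837).
3603 · 1619 = 5833257 ≡ 2529 (mod 7837).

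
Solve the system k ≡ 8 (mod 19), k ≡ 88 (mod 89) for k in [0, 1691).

19⁻¹ mod 89: 19*75 ≡ 1 (mod 89), so 19⁻¹ ≡ 75.
k = 8 + 19*((88 − 8)*75 mod 89) = 8 + 19*37 = 711.

711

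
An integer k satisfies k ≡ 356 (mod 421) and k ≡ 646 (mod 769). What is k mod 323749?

269796

421⁻¹ mod 769: 421×453 ≡ 1 (mod 769), so 421⁻¹ ≡ 453.
k = 356 + 421×((646 − 356)×453 mod 769) = 356 + 421×640 = 269796.
Check: 269796 mod 421 = 356, 269796 mod 769 = 646. ✓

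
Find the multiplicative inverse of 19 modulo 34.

34 = 1*19 + 15
19 = 1*15 + 4
15 = 3*4 + 3
4 = 1*3 + 1
3 = 3*1 + 0
gcd(19, 34) = 1, so the inverse exists.
Back-substitute for 1:
1 = 1*4 − 1*3
  = −1*15 + 4*4
  = 4*19 − 5*15
  = −5*34 + 9*19
So 19⁻¹ ≡ 9 (mod 34).

9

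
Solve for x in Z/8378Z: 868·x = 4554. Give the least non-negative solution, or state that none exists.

gcd(868, 8378) = 2, and 2 | 4554, so solutions exist.
Divide through by 2: 434·x = 2277 (mod 4189).
434⁻¹ ≡ 222 (mod 4189).
x ≡ 222·2277 ≡ 2814 (mod 4189).
The smallest non-negative solution is x = 2814.

2814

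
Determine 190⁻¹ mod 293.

Apply the Euclidean algorithm and back-substitute:
293 = 1*190 + 103
190 = 1*103 + 87
103 = 1*87 + 16
87 = 5*16 + 7
16 = 2*7 + 2
7 = 3*2 + 1
2 = 2*1 + 0
gcd(190, 293) = 1, so the inverse exists.
Bézout: 1 = −83*293 + 128*190.
So 190⁻¹ ≡ 128 (mod 293).

128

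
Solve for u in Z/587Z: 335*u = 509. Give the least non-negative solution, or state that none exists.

182

gcd(335, 587) = 1, so a unique solution mod 587 exists.
335⁻¹ ≡ 389 (mod 587).
u ≡ 389*509 ≡ 182 (mod 587).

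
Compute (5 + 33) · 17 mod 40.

6

5 + 33 = 38
38 · 17 = 646 ≡ 6 (mod 40)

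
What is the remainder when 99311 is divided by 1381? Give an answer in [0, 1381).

1260

99311 = 71×1381 + 1260, so 99311 ≡ 1260 (mod 1381).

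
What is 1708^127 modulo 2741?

1125

By square-and-multiply:
1708^1 ≡ 1708 (mod 2741)
1708^2 ≡ 1708^2 = 2917264 ≡ 840 (mod 2741)
1708^4 ≡ 840^2 = 705600 ≡ 1163 (mod 2741)
1708^8 ≡ 1163^2 = 1352569 ≡ 1256 (mod 2741)
1708^16 ≡ 1256^2 = 1577536 ≡ 1461 (mod 2741)
1708^32 ≡ 1461^2 = 2134521 ≡ 2023 (mod 2741)
1708^64 ≡ 2023^2 = 4092529 ≡ 216 (mod 2741)
1708^127 = 1708^64 * 1708^32 * 1708^16 * 1708^8 * 1708^4 * 1708^2 * 1708^1 ≡ 216 * 2023 * 1461 * 1256 * 1163 * 840 * 1708 (mod 2741).
Accumulate the product:
216 * 2023 = 436968 ≡ 1149
1149 * 1461 = 1678689 ≡ 1197
1197 * 1256 = 1503432 ≡ 1364
1364 * 1163 = 1586332 ≡ 2034
2034 * 840 = 1708560 ≡ 917
917 * 1708 = 1566236 ≡ 1125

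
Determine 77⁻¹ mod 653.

441

653 = 8*77 + 37
77 = 2*37 + 3
37 = 12*3 + 1
3 = 3*1 + 0
gcd(77, 653) = 1, so the inverse exists.
Back-substitute for 1:
1 = 1*37 − 12*3
  = −12*77 + 25*37
  = 25*653 − 212*77
So 77⁻¹ ≡ −212 ≡ 441 (mod 653).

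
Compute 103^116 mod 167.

116 in binary is 1110100, i.e. 116 = 64 + 32 + 16 + 4.
103^1 ≡ 103 (mod 167)
103^2 ≡ 103^2 = 10609 ≡ 88 (mod 167)
103^4 ≡ 88^2 = 7744 ≡ 62 (mod 167)
103^8 ≡ 62^2 = 3844 ≡ 3 (mod 167)
103^16 ≡ 3^2 = 9 (mod 167)
103^32 ≡ 9^2 = 81 (mod 167)
103^64 ≡ 81^2 = 6561 ≡ 48 (mod 167)
103^116 = 103^64 × 103^32 × 103^16 × 103^4 ≡ 48 × 81 × 9 × 62 (mod 167).
Accumulate the product:
48 × 81 = 3888 ≡ 47
47 × 9 = 423 ≡ 89
89 × 62 = 5518 ≡ 7

7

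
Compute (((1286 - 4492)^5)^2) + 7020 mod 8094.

3928

1286 - 4492 = -3206 ≡ 4888 (mod 8094)
(4888)^5 ≡ 5728 (mod 8094)
(5728)^2 ≡ 5002 (mod 8094)
5002 + 7020 = 12022 ≡ 3928 (mod 8094)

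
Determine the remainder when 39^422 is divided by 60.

Using repeated squaring:
422 in binary is 110100110, i.e. 422 = 256 + 128 + 32 + 4 + 2.
39^1 ≡ 39 (mod 60)
39^2 ≡ 39^2 = 1521 ≡ 21 (mod 60)
39^4 ≡ 21^2 = 441 ≡ 21 (mod 60)
39^8 ≡ 21^2 = 441 ≡ 21 (mod 60)
39^16 ≡ 21^2 = 441 ≡ 21 (mod 60)
39^32 ≡ 21^2 = 441 ≡ 21 (mod 60)
39^64 ≡ 21^2 = 441 ≡ 21 (mod 60)
39^128 ≡ 21^2 = 441 ≡ 21 (mod 60)
39^256 ≡ 21^2 = 441 ≡ 21 (mod 60)
39^422 = 39^256 × 39^128 × 39^32 × 39^4 × 39^2 ≡ 21 × 21 × 21 × 21 × 21 (mod 60).
Accumulate the product:
21 × 21 = 441 ≡ 21
21 × 21 = 441 ≡ 21
21 × 21 = 441 ≡ 21
21 × 21 = 441 ≡ 21

21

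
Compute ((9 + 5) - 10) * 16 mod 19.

9 + 5 = 14
14 - 10 = 4
4 * 16 = 64 ≡ 7 (mod 19)

7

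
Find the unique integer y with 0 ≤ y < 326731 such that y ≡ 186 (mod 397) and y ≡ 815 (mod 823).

320962

397⁻¹ mod 823: 397*454 ≡ 1 (mod 823), so 397⁻¹ ≡ 454.
y = 186 + 397*((815 − 186)*454 mod 823) = 186 + 397*808 = 320962.
Check: 320962 mod 397 = 186, 320962 mod 823 = 815. ✓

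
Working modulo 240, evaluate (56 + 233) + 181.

56 + 233 = 289 ≡ 49 (mod 240)
49 + 181 = 230

230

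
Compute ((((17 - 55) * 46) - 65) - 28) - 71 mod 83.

80

17 - 55 = -38 ≡ 45 (mod 83)
45 * 46 = 2070 ≡ 78 (mod 83)
78 - 65 = 13
13 - 28 = -15 ≡ 68 (mod 83)
68 - 71 = -3 ≡ 80 (mod 83)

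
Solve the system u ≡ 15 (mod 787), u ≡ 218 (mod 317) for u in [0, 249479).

107047

787⁻¹ mod 317: 787·288 ≡ 1 (mod 317), so 787⁻¹ ≡ 288.
u = 15 + 787·((218 − 15)·288 mod 317) = 15 + 787·136 = 107047.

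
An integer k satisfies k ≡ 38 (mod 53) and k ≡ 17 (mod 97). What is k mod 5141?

53⁻¹ mod 97: 53×11 ≡ 1 (mod 97), so 53⁻¹ ≡ 11.
k = 38 + 53×((17 − 38)×11 mod 97) = 38 + 53×60 = 3218.

3218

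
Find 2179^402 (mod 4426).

4053

Using repeated squaring:
402 in binary is 110010010, i.e. 402 = 256 + 128 + 16 + 2.
2179^1 ≡ 2179 (mod 4426)
2179^2 ≡ 2179^2 = 4748041 ≡ 3369 (mod 4426)
2179^4 ≡ 3369^2 = 11350161 ≡ 1897 (mod 4426)
2179^8 ≡ 1897^2 = 3598609 ≡ 271 (mod 4426)
2179^16 ≡ 271^2 = 73441 ≡ 2625 (mod 4426)
2179^32 ≡ 2625^2 = 6890625 ≡ 3769 (mod 4426)
2179^64 ≡ 3769^2 = 14205361 ≡ 2327 (mod 4426)
2179^128 ≡ 2327^2 = 5414929 ≡ 1931 (mod 4426)
2179^256 ≡ 1931^2 = 3728761 ≡ 2069 (mod 4426)
2179^402 = 2179^256 * 2179^128 * 2179^16 * 2179^2 ≡ 2069 * 1931 * 2625 * 3369 (mod 4426).
Accumulate the product:
2069 * 1931 = 3995239 ≡ 2987
2987 * 2625 = 7840875 ≡ 2429
2429 * 3369 = 8183301 ≡ 4053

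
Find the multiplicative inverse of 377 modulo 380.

253

380 = 1×377 + 3
377 = 125×3 + 2
3 = 1×2 + 1
2 = 2×1 + 0
gcd(377, 380) = 1, so the inverse exists.
Back-substitute for 1:
1 = 1×3 − 1×2
  = −1×377 + 126×3
  = 126×380 − 127×377
So 377⁻¹ ≡ −127 ≡ 253 (mod 380).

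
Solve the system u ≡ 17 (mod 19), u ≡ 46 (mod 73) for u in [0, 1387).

19⁻¹ mod 73: 19*50 ≡ 1 (mod 73), so 19⁻¹ ≡ 50.
u = 17 + 19*((46 − 17)*50 mod 73) = 17 + 19*63 = 1214.
Check: 1214 mod 19 = 17, 1214 mod 73 = 46. ✓

1214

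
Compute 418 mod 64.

34

418 = 6*64 + 34, so 418 ≡ 34 (mod 64).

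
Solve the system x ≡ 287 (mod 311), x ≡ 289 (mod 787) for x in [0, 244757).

311⁻¹ mod 787: 311*124 ≡ 1 (mod 787), so 311⁻¹ ≡ 124.
x = 287 + 311*((289 − 287)*124 mod 787) = 287 + 311*248 = 77415.

77415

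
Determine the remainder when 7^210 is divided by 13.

12

Compute successive squares:
7^1 ≡ 7 (mod 13)
7^2 ≡ 7^2 = 49 ≡ 10 (mod 13)
7^4 ≡ 10^2 = 100 ≡ 9 (mod 13)
7^8 ≡ 9^2 = 81 ≡ 3 (mod 13)
7^16 ≡ 3^2 = 9 (mod 13)
7^32 ≡ 9^2 = 81 ≡ 3 (mod 13)
7^64 ≡ 3^2 = 9 (mod 13)
7^128 ≡ 9^2 = 81 ≡ 3 (mod 13)
7^210 = 7^128 · 7^64 · 7^16 · 7^2 ≡ 3 · 9 · 9 · 10 (mod 13).
Accumulate the product:
3 · 9 = 27 ≡ 1
1 · 9 = 9
9 · 10 = 90 ≡ 12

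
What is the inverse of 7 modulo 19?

11

Apply the Euclidean algorithm and back-substitute:
19 = 2×7 + 5
7 = 1×5 + 2
5 = 2×2 + 1
2 = 2×1 + 0
gcd(7, 19) = 1, so the inverse exists.
Bézout: 1 = 3×19 − 8×7.
So 7⁻¹ ≡ −8 ≡ 11 (mod 19).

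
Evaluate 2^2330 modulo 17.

4

Compute successive squares:
2330 in binary is 100100011010, i.e. 2330 = 2048 + 256 + 16 + 8 + 2.
2^1 ≡ 2 (mod 17)
2^2 ≡ 2^2 = 4 (mod 17)
2^4 ≡ 4^2 = 16 (mod 17)
2^8 ≡ 16^2 = 256 ≡ 1 (mod 17)
2^16 ≡ 1^2 = 1 (mod 17)
2^32 ≡ 1^2 = 1 (mod 17)
2^64 ≡ 1^2 = 1 (mod 17)
2^128 ≡ 1^2 = 1 (mod 17)
2^256 ≡ 1^2 = 1 (mod 17)
2^512 ≡ 1^2 = 1 (mod 17)
2^1024 ≡ 1^2 = 1 (mod 17)
2^2048 ≡ 1^2 = 1 (mod 17)
2^2330 = 2^2048 × 2^256 × 2^16 × 2^8 × 2^2 ≡ 1 × 1 × 1 × 1 × 4 (mod 17).
Accumulate the product:
1 × 1 = 1
1 × 1 = 1
1 × 1 = 1
1 × 4 = 4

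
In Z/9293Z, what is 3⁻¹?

3098

9293 = 3097·3 + 2
3 = 1·2 + 1
2 = 2·1 + 0
gcd(3, 9293) = 1, so the inverse exists.
Back-substitute for 1:
1 = 1·3 − 1·2
  = −1·9293 + 3098·3
So 3⁻¹ ≡ 3098 (mod 9293).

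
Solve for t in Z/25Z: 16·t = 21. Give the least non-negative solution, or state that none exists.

6

gcd(16, 25) = 1, so a unique solution mod 25 exists.
16⁻¹ ≡ 11 (mod 25).
t ≡ 11·21 ≡ 6 (mod 25).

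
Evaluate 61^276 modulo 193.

Using repeated squaring:
61^1 ≡ 61 (mod 193)
61^2 ≡ 61^2 = 3721 ≡ 54 (mod 193)
61^4 ≡ 54^2 = 2916 ≡ 21 (mod 193)
61^8 ≡ 21^2 = 441 ≡ 55 (mod 193)
61^16 ≡ 55^2 = 3025 ≡ 130 (mod 193)
61^32 ≡ 130^2 = 16900 ≡ 109 (mod 193)
61^64 ≡ 109^2 = 11881 ≡ 108 (mod 193)
61^128 ≡ 108^2 = 11664 ≡ 84 (mod 193)
61^256 ≡ 84^2 = 7056 ≡ 108 (mod 193)
61^276 = 61^256 × 61^16 × 61^4 ≡ 108 × 130 × 21 (mod 193).
Accumulate the product:
108 × 130 = 14040 ≡ 144
144 × 21 = 3024 ≡ 129

129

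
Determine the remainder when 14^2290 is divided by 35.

21

By square-and-multiply:
2290 in binary is 100011110010, i.e. 2290 = 2048 + 128 + 64 + 32 + 16 + 2.
14^1 ≡ 14 (mod 35)
14^2 ≡ 14^2 = 196 ≡ 21 (mod 35)
14^4 ≡ 21^2 = 441 ≡ 21 (mod 35)
14^8 ≡ 21^2 = 441 ≡ 21 (mod 35)
14^16 ≡ 21^2 = 441 ≡ 21 (mod 35)
14^32 ≡ 21^2 = 441 ≡ 21 (mod 35)
14^64 ≡ 21^2 = 441 ≡ 21 (mod 35)
14^128 ≡ 21^2 = 441 ≡ 21 (mod 35)
14^256 ≡ 21^2 = 441 ≡ 21 (mod 35)
14^512 ≡ 21^2 = 441 ≡ 21 (mod 35)
14^1024 ≡ 21^2 = 441 ≡ 21 (mod 35)
14^2048 ≡ 21^2 = 441 ≡ 21 (mod 35)
14^2290 = 14^2048 * 14^128 * 14^64 * 14^32 * 14^16 * 14^2 ≡ 21 * 21 * 21 * 21 * 21 * 21 (mod 35).
Accumulate the product:
21 * 21 = 441 ≡ 21
21 * 21 = 441 ≡ 21
21 * 21 = 441 ≡ 21
21 * 21 = 441 ≡ 21
21 * 21 = 441 ≡ 21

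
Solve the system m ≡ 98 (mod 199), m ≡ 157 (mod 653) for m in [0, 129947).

199⁻¹ mod 653: 199·548 ≡ 1 (mod 653), so 199⁻¹ ≡ 548.
m = 98 + 199·((157 − 98)·548 mod 653) = 98 + 199·335 = 66763.
Check: 66763 mod 199 = 98, 66763 mod 653 = 157. ✓

66763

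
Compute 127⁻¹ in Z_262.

229

262 = 2*127 + 8
127 = 15*8 + 7
8 = 1*7 + 1
7 = 7*1 + 0
gcd(127, 262) = 1, so the inverse exists.
Bézout: 1 = 16*262 − 33*127.
So 127⁻¹ ≡ −33 ≡ 229 (mod 262).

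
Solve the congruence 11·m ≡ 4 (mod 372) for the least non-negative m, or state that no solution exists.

gcd(11, 372) = 1, so a unique solution mod 372 exists.
11⁻¹ ≡ 203 (mod 372).
m ≡ 203·4 ≡ 68 (mod 372).

68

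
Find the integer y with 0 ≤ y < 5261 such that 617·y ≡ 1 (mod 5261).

2072

By the extended Euclidean algorithm:
5261 = 8*617 + 325
617 = 1*325 + 292
325 = 1*292 + 33
292 = 8*33 + 28
33 = 1*28 + 5
28 = 5*5 + 3
5 = 1*3 + 2
3 = 1*2 + 1
2 = 2*1 + 0
gcd(617, 5261) = 1, so the inverse exists.
Back-substitute for 1:
1 = 1*3 − 1*2
  = −1*5 + 2*3
  = 2*28 − 11*5
  = −11*33 + 13*28
  = 13*292 − 115*33
  = −115*325 + 128*292
  = 128*617 − 243*325
  = −243*5261 + 2072*617
So 617⁻¹ ≡ 2072 (mod 5261).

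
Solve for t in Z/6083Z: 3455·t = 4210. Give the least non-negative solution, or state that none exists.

503

gcd(3455, 6083) = 1, so a unique solution mod 6083 exists.
3455⁻¹ ≡ 331 (mod 6083).
t ≡ 331·4210 ≡ 503 (mod 6083).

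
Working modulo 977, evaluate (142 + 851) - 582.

411

142 + 851 = 993 ≡ 16 (mod 977)
16 - 582 = -566 ≡ 411 (mod 977)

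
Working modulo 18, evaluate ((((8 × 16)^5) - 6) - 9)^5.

17

8 × 16 = 128 ≡ 2 (mod 18)
(2)^5 ≡ 14 (mod 18)
14 - 6 = 8
8 - 9 = -1 ≡ 17 (mod 18)
(17)^5 ≡ 17 (mod 18)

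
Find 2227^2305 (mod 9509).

2305 in binary is 100100000001, i.e. 2305 = 2048 + 256 + 1.
2227^1 ≡ 2227 (mod 9509)
2227^2 ≡ 2227^2 = 4959529 ≡ 5340 (mod 9509)
2227^4 ≡ 5340^2 = 28515600 ≡ 7618 (mod 9509)
2227^8 ≡ 7618^2 = 58033924 ≡ 497 (mod 9509)
2227^16 ≡ 497^2 = 247009 ≡ 9284 (mod 9509)
2227^32 ≡ 9284^2 = 86192656 ≡ 3080 (mod 9509)
2227^64 ≡ 3080^2 = 9486400 ≡ 5927 (mod 9509)
2227^128 ≡ 5927^2 = 35129329 ≡ 3083 (mod 9509)
2227^256 ≡ 3083^2 = 9504889 ≡ 5398 (mod 9509)
2227^512 ≡ 5398^2 = 29138404 ≡ 2828 (mod 9509)
2227^1024 ≡ 2828^2 = 7997584 ≡ 515 (mod 9509)
2227^2048 ≡ 515^2 = 265225 ≡ 8482 (mod 9509)
2227^2305 = 2227^2048 × 2227^256 × 2227^1 ≡ 8482 × 5398 × 2227 (mod 9509).
Accumulate the product:
8482 × 5398 = 45785836 ≡ 1
1 × 2227 = 2227

2227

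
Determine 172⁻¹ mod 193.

147

Apply the Euclidean algorithm and back-substitute:
193 = 1×172 + 21
172 = 8×21 + 4
21 = 5×4 + 1
4 = 4×1 + 0
gcd(172, 193) = 1, so the inverse exists.
Bézout: 1 = 41×193 − 46×172.
So 172⁻¹ ≡ −46 ≡ 147 (mod 193).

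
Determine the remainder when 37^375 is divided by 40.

13

37^1 ≡ 37 (mod 40)
37^2 ≡ 37^2 = 1369 ≡ 9 (mod 40)
37^4 ≡ 9^2 = 81 ≡ 1 (mod 40)
37^8 ≡ 1^2 = 1 (mod 40)
37^16 ≡ 1^2 = 1 (mod 40)
37^32 ≡ 1^2 = 1 (mod 40)
37^64 ≡ 1^2 = 1 (mod 40)
37^128 ≡ 1^2 = 1 (mod 40)
37^256 ≡ 1^2 = 1 (mod 40)
37^375 = 37^256 · 37^64 · 37^32 · 37^16 · 37^4 · 37^2 · 37^1 ≡ 1 · 1 · 1 · 1 · 1 · 9 · 37 (mod 40).
Accumulate the product:
1 · 1 = 1
1 · 1 = 1
1 · 1 = 1
1 · 1 = 1
1 · 9 = 9
9 · 37 = 333 ≡ 13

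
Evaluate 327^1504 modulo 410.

1504 in binary is 10111100000, i.e. 1504 = 1024 + 256 + 128 + 64 + 32.
327^1 ≡ 327 (mod 410)
327^2 ≡ 327^2 = 106929 ≡ 329 (mod 410)
327^4 ≡ 329^2 = 108241 ≡ 1 (mod 410)
327^8 ≡ 1^2 = 1 (mod 410)
327^16 ≡ 1^2 = 1 (mod 410)
327^32 ≡ 1^2 = 1 (mod 410)
327^64 ≡ 1^2 = 1 (mod 410)
327^128 ≡ 1^2 = 1 (mod 410)
327^256 ≡ 1^2 = 1 (mod 410)
327^512 ≡ 1^2 = 1 (mod 410)
327^1024 ≡ 1^2 = 1 (mod 410)
327^1504 = 327^1024 · 327^256 · 327^128 · 327^64 · 327^32 ≡ 1 · 1 · 1 · 1 · 1 (mod 410).
Accumulate the product:
1 · 1 = 1
1 · 1 = 1
1 · 1 = 1
1 · 1 = 1

1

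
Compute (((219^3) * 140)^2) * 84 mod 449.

(219)^3 ≡ 2 (mod 449)
2 * 140 = 280
(280)^2 ≡ 274 (mod 449)
274 * 84 = 23016 ≡ 117 (mod 449)

117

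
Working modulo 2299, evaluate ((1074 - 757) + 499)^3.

2032

1074 - 757 = 317
317 + 499 = 816
(816)^3 ≡ 2032 (mod 2299)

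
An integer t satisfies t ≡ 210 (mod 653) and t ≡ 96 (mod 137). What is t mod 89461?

86406

653⁻¹ mod 137: 653*107 ≡ 1 (mod 137), so 653⁻¹ ≡ 107.
t = 210 + 653*((96 − 210)*107 mod 137) = 210 + 653*132 = 86406.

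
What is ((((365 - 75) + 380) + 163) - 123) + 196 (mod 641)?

265

365 - 75 = 290
290 + 380 = 670 ≡ 29 (mod 641)
29 + 163 = 192
192 - 123 = 69
69 + 196 = 265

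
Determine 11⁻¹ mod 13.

Apply the Euclidean algorithm and back-substitute:
13 = 1*11 + 2
11 = 5*2 + 1
2 = 2*1 + 0
gcd(11, 13) = 1, so the inverse exists.
Bézout: 1 = −5*13 + 6*11.
So 11⁻¹ ≡ 6 (mod 13).

6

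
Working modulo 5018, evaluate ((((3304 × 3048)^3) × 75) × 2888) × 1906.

3304 × 3048 = 10070592 ≡ 4484 (mod 5018)
(4484)^3 ≡ 2924 (mod 5018)
2924 × 75 = 219300 ≡ 3526 (mod 5018)
3526 × 2888 = 10183088 ≡ 1566 (mod 5018)
1566 × 1906 = 2984796 ≡ 4104 (mod 5018)

4104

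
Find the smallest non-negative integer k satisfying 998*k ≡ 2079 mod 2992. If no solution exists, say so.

no solution

gcd(998, 2992) = 2, and 2 does not divide 2079.
So the congruence has no solution.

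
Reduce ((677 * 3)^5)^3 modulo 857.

677 * 3 = 2031 ≡ 317 (mod 857)
(317)^5 ≡ 786 (mod 857)
(786)^3 ≡ 315 (mod 857)

315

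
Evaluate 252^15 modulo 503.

441

By square-and-multiply:
15 in binary is 1111, i.e. 15 = 8 + 4 + 2 + 1.
252^1 ≡ 252 (mod 503)
252^2 ≡ 252^2 = 63504 ≡ 126 (mod 503)
252^4 ≡ 126^2 = 15876 ≡ 283 (mod 503)
252^8 ≡ 283^2 = 80089 ≡ 112 (mod 503)
252^15 = 252^8 · 252^4 · 252^2 · 252^1 ≡ 112 · 283 · 126 · 252 (mod 503).
Accumulate the product:
112 · 283 = 31696 ≡ 7
7 · 126 = 882 ≡ 379
379 · 252 = 95508 ≡ 441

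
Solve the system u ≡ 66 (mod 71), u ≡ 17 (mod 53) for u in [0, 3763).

918

71⁻¹ mod 53: 71×3 ≡ 1 (mod 53), so 71⁻¹ ≡ 3.
u = 66 + 71×((17 − 66)×3 mod 53) = 66 + 71×12 = 918.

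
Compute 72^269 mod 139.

58

269 in binary is 100001101, i.e. 269 = 256 + 8 + 4 + 1.
72^1 ≡ 72 (mod 139)
72^2 ≡ 72^2 = 5184 ≡ 41 (mod 139)
72^4 ≡ 41^2 = 1681 ≡ 13 (mod 139)
72^8 ≡ 13^2 = 169 ≡ 30 (mod 139)
72^16 ≡ 30^2 = 900 ≡ 66 (mod 139)
72^32 ≡ 66^2 = 4356 ≡ 47 (mod 139)
72^64 ≡ 47^2 = 2209 ≡ 124 (mod 139)
72^128 ≡ 124^2 = 15376 ≡ 86 (mod 139)
72^256 ≡ 86^2 = 7396 ≡ 29 (mod 139)
72^269 = 72^256 × 72^8 × 72^4 × 72^1 ≡ 29 × 30 × 13 × 72 (mod 139).
Accumulate the product:
29 × 30 = 870 ≡ 36
36 × 13 = 468 ≡ 51
51 × 72 = 3672 ≡ 58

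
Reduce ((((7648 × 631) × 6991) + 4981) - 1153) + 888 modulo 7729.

7648 × 631 = 4825888 ≡ 2992 (mod 7729)
2992 × 6991 = 20917072 ≡ 2398 (mod 7729)
2398 + 4981 = 7379
7379 - 1153 = 6226
6226 + 888 = 7114

7114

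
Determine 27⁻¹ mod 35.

13

35 = 1×27 + 8
27 = 3×8 + 3
8 = 2×3 + 2
3 = 1×2 + 1
2 = 2×1 + 0
gcd(27, 35) = 1, so the inverse exists.
Bézout: 1 = −10×35 + 13×27.
So 27⁻¹ ≡ 13 (mod 35).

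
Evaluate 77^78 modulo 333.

100

Compute successive squares:
78 in binary is 1001110, i.e. 78 = 64 + 8 + 4 + 2.
77^1 ≡ 77 (mod 333)
77^2 ≡ 77^2 = 5929 ≡ 268 (mod 333)
77^4 ≡ 268^2 = 71824 ≡ 229 (mod 333)
77^8 ≡ 229^2 = 52441 ≡ 160 (mod 333)
77^16 ≡ 160^2 = 25600 ≡ 292 (mod 333)
77^32 ≡ 292^2 = 85264 ≡ 16 (mod 333)
77^64 ≡ 16^2 = 256 (mod 333)
77^78 = 77^64 × 77^8 × 77^4 × 77^2 ≡ 256 × 160 × 229 × 268 (mod 333).
Accumulate the product:
256 × 160 = 40960 ≡ 1
1 × 229 = 229
229 × 268 = 61372 ≡ 100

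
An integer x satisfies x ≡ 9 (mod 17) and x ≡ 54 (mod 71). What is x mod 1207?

196

17⁻¹ mod 71: 17*46 ≡ 1 (mod 71), so 17⁻¹ ≡ 46.
x = 9 + 17*((54 − 9)*46 mod 71) = 9 + 17*11 = 196.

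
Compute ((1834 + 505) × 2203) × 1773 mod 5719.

1834 + 505 = 2339
2339 × 2203 = 5152817 ≡ 5717 (mod 5719)
5717 × 1773 = 10136241 ≡ 2173 (mod 5719)

2173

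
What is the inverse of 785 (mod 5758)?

Apply the Euclidean algorithm and back-substitute:
5758 = 7×785 + 263
785 = 2×263 + 259
263 = 1×259 + 4
259 = 64×4 + 3
4 = 1×3 + 1
3 = 3×1 + 0
gcd(785, 5758) = 1, so the inverse exists.
Bézout: 1 = 197×5758 − 1445×785.
So 785⁻¹ ≡ −1445 ≡ 4313 (mod 5758).

4313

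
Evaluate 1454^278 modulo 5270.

2996

Compute successive squares:
1454^1 ≡ 1454 (mod 5270)
1454^2 ≡ 1454^2 = 2114116 ≡ 846 (mod 5270)
1454^4 ≡ 846^2 = 715716 ≡ 4266 (mod 5270)
1454^8 ≡ 4266^2 = 18198756 ≡ 1446 (mod 5270)
1454^16 ≡ 1446^2 = 2090916 ≡ 3996 (mod 5270)
1454^32 ≡ 3996^2 = 15968016 ≡ 5186 (mod 5270)
1454^64 ≡ 5186^2 = 26894596 ≡ 1786 (mod 5270)
1454^128 ≡ 1786^2 = 3189796 ≡ 1446 (mod 5270)
1454^256 ≡ 1446^2 = 2090916 ≡ 3996 (mod 5270)
1454^278 = 1454^256 × 1454^16 × 1454^4 × 1454^2 ≡ 3996 × 3996 × 4266 × 846 (mod 5270).
Accumulate the product:
3996 × 3996 = 15968016 ≡ 5186
5186 × 4266 = 22123476 ≡ 16
16 × 846 = 13536 ≡ 2996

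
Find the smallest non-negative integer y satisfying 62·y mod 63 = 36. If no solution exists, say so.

27

gcd(62, 63) = 1, so a unique solution mod 63 exists.
62⁻¹ ≡ 62 (mod 63).
y ≡ 62·36 ≡ 27 (mod 63).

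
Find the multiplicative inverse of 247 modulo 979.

218

Run the extended Euclidean algorithm:
979 = 3·247 + 238
247 = 1·238 + 9
238 = 26·9 + 4
9 = 2·4 + 1
4 = 4·1 + 0
gcd(247, 979) = 1, so the inverse exists.
Back-substitute for 1:
1 = 1·9 − 2·4
  = −2·238 + 53·9
  = 53·247 − 55·238
  = −55·979 + 218·247
So 247⁻¹ ≡ 218 (mod 979).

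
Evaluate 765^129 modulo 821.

Compute successive squares:
129 in binary is 10000001, i.e. 129 = 128 + 1.
765^1 ≡ 765 (mod 821)
765^2 ≡ 765^2 = 585225 ≡ 673 (mod 821)
765^4 ≡ 673^2 = 452929 ≡ 558 (mod 821)
765^8 ≡ 558^2 = 311364 ≡ 205 (mod 821)
765^16 ≡ 205^2 = 42025 ≡ 154 (mod 821)
765^32 ≡ 154^2 = 23716 ≡ 728 (mod 821)
765^64 ≡ 728^2 = 529984 ≡ 439 (mod 821)
765^128 ≡ 439^2 = 192721 ≡ 607 (mod 821)
765^129 = 765^128 * 765^1 ≡ 607 * 765 (mod 821).
607 * 765 = 464355 ≡ 490 (mod 821).

490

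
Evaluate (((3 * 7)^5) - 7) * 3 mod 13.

3

3 * 7 = 21 ≡ 8 (mod 13)
(8)^5 ≡ 8 (mod 13)
8 - 7 = 1
1 * 3 = 3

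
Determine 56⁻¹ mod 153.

Apply the Euclidean algorithm and back-substitute:
153 = 2×56 + 41
56 = 1×41 + 15
41 = 2×15 + 11
15 = 1×11 + 4
11 = 2×4 + 3
4 = 1×3 + 1
3 = 3×1 + 0
gcd(56, 153) = 1, so the inverse exists.
Back-substitute for 1:
1 = 1×4 − 1×3
  = −1×11 + 3×4
  = 3×15 − 4×11
  = −4×41 + 11×15
  = 11×56 − 15×41
  = −15×153 + 41×56
So 56⁻¹ ≡ 41 (mod 153).

41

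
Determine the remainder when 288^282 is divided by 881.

393

Compute successive squares:
282 in binary is 100011010, i.e. 282 = 256 + 16 + 8 + 2.
288^1 ≡ 288 (mod 881)
288^2 ≡ 288^2 = 82944 ≡ 130 (mod 881)
288^4 ≡ 130^2 = 16900 ≡ 161 (mod 881)
288^8 ≡ 161^2 = 25921 ≡ 372 (mod 881)
288^16 ≡ 372^2 = 138384 ≡ 67 (mod 881)
288^32 ≡ 67^2 = 4489 ≡ 84 (mod 881)
288^64 ≡ 84^2 = 7056 ≡ 8 (mod 881)
288^128 ≡ 8^2 = 64 (mod 881)
288^256 ≡ 64^2 = 4096 ≡ 572 (mod 881)
288^282 = 288^256 × 288^16 × 288^8 × 288^2 ≡ 572 × 67 × 372 × 130 (mod 881).
Accumulate the product:
572 × 67 = 38324 ≡ 441
441 × 372 = 164052 ≡ 186
186 × 130 = 24180 ≡ 393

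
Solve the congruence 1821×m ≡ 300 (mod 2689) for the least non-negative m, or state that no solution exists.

1276

gcd(1821, 2689) = 1, so a unique solution mod 2689 exists.
1821⁻¹ ≡ 1044 (mod 2689).
m ≡ 1044×300 ≡ 1276 (mod 2689).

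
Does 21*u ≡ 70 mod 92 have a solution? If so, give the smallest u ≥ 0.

34

gcd(21, 92) = 1, so a unique solution mod 92 exists.
21⁻¹ ≡ 57 (mod 92).
u ≡ 57*70 ≡ 34 (mod 92).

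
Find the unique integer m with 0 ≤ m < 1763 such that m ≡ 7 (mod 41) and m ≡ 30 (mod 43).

41⁻¹ mod 43: 41*21 ≡ 1 (mod 43), so 41⁻¹ ≡ 21.
m = 7 + 41*((30 − 7)*21 mod 43) = 7 + 41*10 = 417.

417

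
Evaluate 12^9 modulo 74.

9 in binary is 1001, i.e. 9 = 8 + 1.
12^1 ≡ 12 (mod 74)
12^2 ≡ 12^2 = 144 ≡ 70 (mod 74)
12^4 ≡ 70^2 = 4900 ≡ 16 (mod 74)
12^8 ≡ 16^2 = 256 ≡ 34 (mod 74)
12^9 = 12^8 × 12^1 ≡ 34 × 12 (mod 74).
34 × 12 = 408 ≡ 38 (mod 74).

38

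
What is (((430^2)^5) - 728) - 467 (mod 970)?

(430)^2 ≡ 600 (mod 970)
(600)^5 ≡ 590 (mod 970)
590 - 728 = -138 ≡ 832 (mod 970)
832 - 467 = 365

365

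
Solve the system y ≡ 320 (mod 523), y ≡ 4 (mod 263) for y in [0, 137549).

101259

523⁻¹ mod 263: 523×175 ≡ 1 (mod 263), so 523⁻¹ ≡ 175.
y = 320 + 523×((4 − 320)×175 mod 263) = 320 + 523×193 = 101259.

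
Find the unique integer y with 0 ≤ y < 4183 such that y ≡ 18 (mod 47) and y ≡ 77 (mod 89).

3637

47⁻¹ mod 89: 47*36 ≡ 1 (mod 89), so 47⁻¹ ≡ 36.
y = 18 + 47*((77 − 18)*36 mod 89) = 18 + 47*77 = 3637.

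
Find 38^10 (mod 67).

29

10 in binary is 1010, i.e. 10 = 8 + 2.
38^1 ≡ 38 (mod 67)
38^2 ≡ 38^2 = 1444 ≡ 37 (mod 67)
38^4 ≡ 37^2 = 1369 ≡ 29 (mod 67)
38^8 ≡ 29^2 = 841 ≡ 37 (mod 67)
38^10 = 38^8 × 38^2 ≡ 37 × 37 (mod 67).
37 × 37 = 1369 ≡ 29 (mod 67).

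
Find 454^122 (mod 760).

122 in binary is 1111010, i.e. 122 = 64 + 32 + 16 + 8 + 2.
454^1 ≡ 454 (mod 760)
454^2 ≡ 454^2 = 206116 ≡ 156 (mod 760)
454^4 ≡ 156^2 = 24336 ≡ 16 (mod 760)
454^8 ≡ 16^2 = 256 (mod 760)
454^16 ≡ 256^2 = 65536 ≡ 176 (mod 760)
454^32 ≡ 176^2 = 30976 ≡ 576 (mod 760)
454^64 ≡ 576^2 = 331776 ≡ 416 (mod 760)
454^122 = 454^64 * 454^32 * 454^16 * 454^8 * 454^2 ≡ 416 * 576 * 176 * 256 * 156 (mod 760).
Accumulate the product:
416 * 576 = 239616 ≡ 216
216 * 176 = 38016 ≡ 16
16 * 256 = 4096 ≡ 296
296 * 156 = 46176 ≡ 576

576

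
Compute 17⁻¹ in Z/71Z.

46

71 = 4*17 + 3
17 = 5*3 + 2
3 = 1*2 + 1
2 = 2*1 + 0
gcd(17, 71) = 1, so the inverse exists.
Back-substitute for 1:
1 = 1*3 − 1*2
  = −1*17 + 6*3
  = 6*71 − 25*17
So 17⁻¹ ≡ −25 ≡ 46 (mod 71).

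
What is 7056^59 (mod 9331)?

Compute successive squares:
59 in binary is 111011, i.e. 59 = 32 + 16 + 8 + 2 + 1.
7056^1 ≡ 7056 (mod 9331)
7056^2 ≡ 7056^2 = 49787136 ≡ 6251 (mod 9331)
7056^4 ≡ 6251^2 = 39075001 ≡ 6104 (mod 9331)
7056^8 ≡ 6104^2 = 37258816 ≡ 133 (mod 9331)
7056^16 ≡ 133^2 = 17689 ≡ 8358 (mod 9331)
7056^32 ≡ 8358^2 = 69856164 ≡ 4298 (mod 9331)
7056^59 = 7056^32 * 7056^16 * 7056^8 * 7056^2 * 7056^1 ≡ 4298 * 8358 * 133 * 6251 * 7056 (mod 9331).
Accumulate the product:
4298 * 8358 = 35922684 ≡ 7665
7665 * 133 = 1019445 ≡ 2366
2366 * 6251 = 14789866 ≡ 231
231 * 7056 = 1629936 ≡ 6342

6342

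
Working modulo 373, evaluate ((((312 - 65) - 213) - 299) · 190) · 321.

113

312 - 65 = 247
247 - 213 = 34
34 - 299 = -265 ≡ 108 (mod 373)
108 · 190 = 20520 ≡ 5 (mod 373)
5 · 321 = 1605 ≡ 113 (mod 373)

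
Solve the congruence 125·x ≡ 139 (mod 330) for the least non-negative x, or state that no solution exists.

no solution

gcd(125, 330) = 5, and 5 does not divide 139.
So the congruence has no solution.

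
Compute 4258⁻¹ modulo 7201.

3658

Apply the Euclidean algorithm and back-substitute:
7201 = 1×4258 + 2943
4258 = 1×2943 + 1315
2943 = 2×1315 + 313
1315 = 4×313 + 63
313 = 4×63 + 61
63 = 1×61 + 2
61 = 30×2 + 1
2 = 2×1 + 0
gcd(4258, 7201) = 1, so the inverse exists.
Back-substitute for 1:
1 = 1×61 − 30×2
  = −30×63 + 31×61
  = 31×313 − 154×63
  = −154×1315 + 647×313
  = 647×2943 − 1448×1315
  = −1448×4258 + 2095×2943
  = 2095×7201 − 3543×4258
So 4258⁻¹ ≡ −3543 ≡ 3658 (mod 7201).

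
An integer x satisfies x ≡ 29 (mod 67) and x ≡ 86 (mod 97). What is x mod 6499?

4451

67⁻¹ mod 97: 67·42 ≡ 1 (mod 97), so 67⁻¹ ≡ 42.
x = 29 + 67·((86 − 29)·42 mod 97) = 29 + 67·66 = 4451.
Check: 4451 mod 67 = 29, 4451 mod 97 = 86. ✓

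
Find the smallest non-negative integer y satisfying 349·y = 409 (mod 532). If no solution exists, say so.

gcd(349, 532) = 1, so a unique solution mod 532 exists.
349⁻¹ ≡ 125 (mod 532).
y ≡ 125·409 ≡ 53 (mod 532).

53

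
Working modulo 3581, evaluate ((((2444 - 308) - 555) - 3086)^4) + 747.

1658

2444 - 308 = 2136
2136 - 555 = 1581
1581 - 3086 = -1505 ≡ 2076 (mod 3581)
(2076)^4 ≡ 911 (mod 3581)
911 + 747 = 1658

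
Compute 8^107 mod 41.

2

Using repeated squaring:
107 in binary is 1101011, i.e. 107 = 64 + 32 + 8 + 2 + 1.
8^1 ≡ 8 (mod 41)
8^2 ≡ 8^2 = 64 ≡ 23 (mod 41)
8^4 ≡ 23^2 = 529 ≡ 37 (mod 41)
8^8 ≡ 37^2 = 1369 ≡ 16 (mod 41)
8^16 ≡ 16^2 = 256 ≡ 10 (mod 41)
8^32 ≡ 10^2 = 100 ≡ 18 (mod 41)
8^64 ≡ 18^2 = 324 ≡ 37 (mod 41)
8^107 = 8^64 * 8^32 * 8^8 * 8^2 * 8^1 ≡ 37 * 18 * 16 * 23 * 8 (mod 41).
Accumulate the product:
37 * 18 = 666 ≡ 10
10 * 16 = 160 ≡ 37
37 * 23 = 851 ≡ 31
31 * 8 = 248 ≡ 2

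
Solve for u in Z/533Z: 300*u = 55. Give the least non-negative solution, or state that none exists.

gcd(300, 533) = 1, so a unique solution mod 533 exists.
300⁻¹ ≡ 183 (mod 533).
u ≡ 183*55 ≡ 471 (mod 533).

471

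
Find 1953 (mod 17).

15

1953 = 114*17 + 15, so 1953 ≡ 15 (mod 17).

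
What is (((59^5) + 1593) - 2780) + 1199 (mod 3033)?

(59)^5 ≡ 704 (mod 3033)
704 + 1593 = 2297
2297 - 2780 = -483 ≡ 2550 (mod 3033)
2550 + 1199 = 3749 ≡ 716 (mod 3033)

716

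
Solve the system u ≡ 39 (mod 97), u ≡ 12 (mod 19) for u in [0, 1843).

97⁻¹ mod 19: 97·10 ≡ 1 (mod 19), so 97⁻¹ ≡ 10.
u = 39 + 97·((12 − 39)·10 mod 19) = 39 + 97·15 = 1494.

1494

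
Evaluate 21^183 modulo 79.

Using repeated squaring:
21^1 ≡ 21 (mod 79)
21^2 ≡ 21^2 = 441 ≡ 46 (mod 79)
21^4 ≡ 46^2 = 2116 ≡ 62 (mod 79)
21^8 ≡ 62^2 = 3844 ≡ 52 (mod 79)
21^16 ≡ 52^2 = 2704 ≡ 18 (mod 79)
21^32 ≡ 18^2 = 324 ≡ 8 (mod 79)
21^64 ≡ 8^2 = 64 (mod 79)
21^128 ≡ 64^2 = 4096 ≡ 67 (mod 79)
21^183 = 21^128 · 21^32 · 21^16 · 21^4 · 21^2 · 21^1 ≡ 67 · 8 · 18 · 62 · 46 · 21 (mod 79).
Accumulate the product:
67 · 8 = 536 ≡ 62
62 · 18 = 1116 ≡ 10
10 · 62 = 620 ≡ 67
67 · 46 = 3082 ≡ 1
1 · 21 = 21

21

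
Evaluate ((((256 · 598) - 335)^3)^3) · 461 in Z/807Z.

256 · 598 = 153088 ≡ 565 (mod 807)
565 - 335 = 230
(230)^3 ≡ 668 (mod 807)
(668)^3 ≡ 77 (mod 807)
77 · 461 = 35497 ≡ 796 (mod 807)

796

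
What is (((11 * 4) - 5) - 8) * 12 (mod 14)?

11 * 4 = 44 ≡ 2 (mod 14)
2 - 5 = -3 ≡ 11 (mod 14)
11 - 8 = 3
3 * 12 = 36 ≡ 8 (mod 14)

8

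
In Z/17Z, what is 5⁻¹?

17 = 3×5 + 2
5 = 2×2 + 1
2 = 2×1 + 0
gcd(5, 17) = 1, so the inverse exists.
Bézout: 1 = −2×17 + 7×5.
So 5⁻¹ ≡ 7 (mod 17).

7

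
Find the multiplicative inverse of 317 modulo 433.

377

By the extended Euclidean algorithm:
433 = 1·317 + 116
317 = 2·116 + 85
116 = 1·85 + 31
85 = 2·31 + 23
31 = 1·23 + 8
23 = 2·8 + 7
8 = 1·7 + 1
7 = 7·1 + 0
gcd(317, 433) = 1, so the inverse exists.
Bézout: 1 = 41·433 − 56·317.
So 317⁻¹ ≡ −56 ≡ 377 (mod 433).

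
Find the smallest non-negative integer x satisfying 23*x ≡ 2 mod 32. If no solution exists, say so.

14

gcd(23, 32) = 1, so a unique solution mod 32 exists.
23⁻¹ ≡ 7 (mod 32).
x ≡ 7*2 ≡ 14 (mod 32).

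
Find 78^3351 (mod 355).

352

Compute successive squares:
3351 in binary is 110100010111, i.e. 3351 = 2048 + 1024 + 256 + 16 + 4 + 2 + 1.
78^1 ≡ 78 (mod 355)
78^2 ≡ 78^2 = 6084 ≡ 49 (mod 355)
78^4 ≡ 49^2 = 2401 ≡ 271 (mod 355)
78^8 ≡ 271^2 = 73441 ≡ 311 (mod 355)
78^16 ≡ 311^2 = 96721 ≡ 161 (mod 355)
78^32 ≡ 161^2 = 25921 ≡ 6 (mod 355)
78^64 ≡ 6^2 = 36 (mod 355)
78^128 ≡ 36^2 = 1296 ≡ 231 (mod 355)
78^256 ≡ 231^2 = 53361 ≡ 111 (mod 355)
78^512 ≡ 111^2 = 12321 ≡ 251 (mod 355)
78^1024 ≡ 251^2 = 63001 ≡ 166 (mod 355)
78^2048 ≡ 166^2 = 27556 ≡ 221 (mod 355)
78^3351 = 78^2048 * 78^1024 * 78^256 * 78^16 * 78^4 * 78^2 * 78^1 ≡ 221 * 166 * 111 * 161 * 271 * 49 * 78 (mod 355).
Accumulate the product:
221 * 166 = 36686 ≡ 121
121 * 111 = 13431 ≡ 296
296 * 161 = 47656 ≡ 86
86 * 271 = 23306 ≡ 231
231 * 49 = 11319 ≡ 314
314 * 78 = 24492 ≡ 352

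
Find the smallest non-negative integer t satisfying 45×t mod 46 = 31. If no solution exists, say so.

15

gcd(45, 46) = 1, so a unique solution mod 46 exists.
45⁻¹ ≡ 45 (mod 46).
t ≡ 45×31 ≡ 15 (mod 46).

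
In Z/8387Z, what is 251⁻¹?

Apply the Euclidean algorithm and back-substitute:
8387 = 33·251 + 104
251 = 2·104 + 43
104 = 2·43 + 18
43 = 2·18 + 7
18 = 2·7 + 4
7 = 1·4 + 3
4 = 1·3 + 1
3 = 3·1 + 0
gcd(251, 8387) = 1, so the inverse exists.
Back-substitute for 1:
1 = 1·4 − 1·3
  = −1·7 + 2·4
  = 2·18 − 5·7
  = −5·43 + 12·18
  = 12·104 − 29·43
  = −29·251 + 70·104
  = 70·8387 − 2339·251
So 251⁻¹ ≡ −2339 ≡ 6048 (mod 8387).

6048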